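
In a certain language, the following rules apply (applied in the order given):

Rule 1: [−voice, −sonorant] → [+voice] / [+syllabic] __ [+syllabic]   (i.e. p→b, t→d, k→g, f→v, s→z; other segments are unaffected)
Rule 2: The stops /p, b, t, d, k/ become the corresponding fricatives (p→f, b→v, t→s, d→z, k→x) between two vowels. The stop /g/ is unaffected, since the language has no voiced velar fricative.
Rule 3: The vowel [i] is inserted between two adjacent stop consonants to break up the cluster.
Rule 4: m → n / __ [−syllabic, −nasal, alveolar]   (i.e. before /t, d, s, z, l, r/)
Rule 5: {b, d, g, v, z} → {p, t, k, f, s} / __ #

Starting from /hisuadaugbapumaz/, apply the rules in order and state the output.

hizuazaugibavumas

Rule 1 (intervocalic voicing): /s/ is a voiceless obstruent between vowels /i/ and /u/, so it voices to [z]. /p/ is a voiceless obstruent between vowels /a/ and /u/, so it voices to [b]. /hisuadaugbapumaz/ → hizuadaugbabumaz.
Rule 2 (intervocalic spirantization): /d/ is a stop between vowels /a/ and /a/, so it spirantizes to the fricative [z]. /b/ is a stop between vowels /a/ and /u/, so it spirantizes to the fricative [v]. /hizuadaugbabumaz/ → hizuazaugbavumaz.
Rule 3 (stop-cluster i-epenthesis): /g/ and /b/ form a stop–stop cluster, so [i] is inserted between them. /hizuazaugbavumaz/ → hizuazaugibavumaz.
Rule 4 (nasal place assimilation): no segment meets the environment; /hizuazaugibavumaz/ is unchanged.
Rule 5 (final devoicing): /z/ is a voiced obstruent in word-final position, so it devoices to [s]. /hizuazaugibavumaz/ → hizuazaugibavumas.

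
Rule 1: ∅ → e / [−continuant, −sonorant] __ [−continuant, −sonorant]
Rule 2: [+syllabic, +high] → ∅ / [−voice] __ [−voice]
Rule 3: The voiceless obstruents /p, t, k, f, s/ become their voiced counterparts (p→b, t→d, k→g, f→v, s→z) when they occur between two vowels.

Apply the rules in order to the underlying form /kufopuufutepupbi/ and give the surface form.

kfobuufteppebi

Rule 1 (stop-cluster e-epenthesis): /p/ and /b/ form a stop–stop cluster, so [e] is inserted between them. /kufopuufutepupbi/ → kufopuufutepupebi.
Rule 2 (high vowel syncope): /u/ is a high vowel flanked by voiceless consonants /k/ and /f/, so it deletes. /u/ is a high vowel flanked by voiceless consonants /f/ and /t/, so it deletes. /u/ is a high vowel flanked by voiceless consonants /p/ and /p/, so it deletes. /kufopuufutepupebi/ → kfopuufteppebi.
Rule 3 (intervocalic voicing): /p/ is a voiceless obstruent between vowels /o/ and /u/, so it voices to [b]. /kfopuufteppebi/ → kfobuufteppebi.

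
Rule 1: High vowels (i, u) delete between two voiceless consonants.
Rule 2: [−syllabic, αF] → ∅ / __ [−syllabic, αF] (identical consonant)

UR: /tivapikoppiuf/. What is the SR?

Rule 1 (high vowel syncope): /i/ is a high vowel flanked by voiceless consonants /p/ and /k/, so it deletes. /tivapikoppiuf/ → tivapkoppiuf.
Rule 2 (degemination): /pp/ is a geminate; the first /p/ deletes. /tivapkoppiuf/ → tivapkopiuf.

tivapkopiuf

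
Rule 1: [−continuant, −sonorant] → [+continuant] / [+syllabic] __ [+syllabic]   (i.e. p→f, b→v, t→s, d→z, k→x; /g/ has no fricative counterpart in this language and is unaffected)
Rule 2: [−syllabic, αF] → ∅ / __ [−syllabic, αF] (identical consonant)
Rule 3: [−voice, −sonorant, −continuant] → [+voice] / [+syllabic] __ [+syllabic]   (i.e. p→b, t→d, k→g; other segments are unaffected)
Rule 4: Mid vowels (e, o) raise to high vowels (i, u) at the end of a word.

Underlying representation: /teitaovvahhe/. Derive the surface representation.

teisaovahi

Rule 1 (intervocalic spirantization): /t/ is a stop between vowels /i/ and /a/, so it spirantizes to the fricative [s]. /teitaovvahhe/ → teisaovvahhe.
Rule 2 (degemination): /vv/ is a geminate; the first /v/ deletes. /hh/ is a geminate; the first /h/ deletes. /teisaovvahhe/ → teisaovahe.
Rule 3 (intervocalic voicing): no segment meets the environment; /teisaovahe/ is unchanged.
Rule 4 (final vowel raising): /e/ is a mid vowel in word-final position, so it raises to [i]. /teisaovahe/ → teisaovahi.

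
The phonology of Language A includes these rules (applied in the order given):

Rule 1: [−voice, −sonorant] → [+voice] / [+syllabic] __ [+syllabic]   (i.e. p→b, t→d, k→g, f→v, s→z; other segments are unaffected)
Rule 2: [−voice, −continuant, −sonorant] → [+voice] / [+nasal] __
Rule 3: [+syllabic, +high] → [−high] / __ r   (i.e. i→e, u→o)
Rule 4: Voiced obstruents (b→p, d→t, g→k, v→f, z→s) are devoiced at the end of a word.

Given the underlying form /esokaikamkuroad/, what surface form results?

ezogaigamgoroat

Rule 1 (intervocalic voicing): /s/ is a voiceless obstruent between vowels /e/ and /o/, so it voices to [z]. /k/ is a voiceless obstruent between vowels /o/ and /a/, so it voices to [g]. /k/ is a voiceless obstruent between vowels /i/ and /a/, so it voices to [g]. /esokaikamkuroad/ → ezogaigamkuroad.
Rule 2 (post-nasal voicing): /k/ is a voiceless stop immediately after the nasal /m/, so it voices to [g]. /ezogaigamkuroad/ → ezogaigamguroad.
Rule 3 (pre-rhotic lowering): /u/ is a high vowel immediately before /r/, so it lowers to [o]. /ezogaigamguroad/ → ezogaigamgoroad.
Rule 4 (final devoicing): /d/ is a voiced obstruent in word-final position, so it devoices to [t]. /ezogaigamgoroad/ → ezogaigamgoroat.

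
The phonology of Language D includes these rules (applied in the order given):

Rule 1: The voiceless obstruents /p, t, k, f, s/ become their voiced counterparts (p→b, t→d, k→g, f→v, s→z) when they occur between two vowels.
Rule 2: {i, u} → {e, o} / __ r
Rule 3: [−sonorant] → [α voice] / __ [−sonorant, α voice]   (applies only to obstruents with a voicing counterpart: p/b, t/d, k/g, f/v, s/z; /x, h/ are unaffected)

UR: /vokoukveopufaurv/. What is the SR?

Rule 1 (intervocalic voicing): /k/ is a voiceless obstruent between vowels /o/ and /o/, so it voices to [g]. /p/ is a voiceless obstruent between vowels /o/ and /u/, so it voices to [b]. /f/ is a voiceless obstruent between vowels /u/ and /a/, so it voices to [v]. /vokoukveopufaurv/ → vogoukveobuvaurv.
Rule 2 (pre-rhotic lowering): /u/ is a high vowel immediately before /r/, so it lowers to [o]. /vogoukveobuvaurv/ → vogoukveobuvaorv.
Rule 3 (regressive voicing assimilation): /k/ precedes the voiced obstruent /v/, so it voices to [g] by assimilation. /vogoukveobuvaorv/ → vogougveobuvaorv.

vogougveobuvaorv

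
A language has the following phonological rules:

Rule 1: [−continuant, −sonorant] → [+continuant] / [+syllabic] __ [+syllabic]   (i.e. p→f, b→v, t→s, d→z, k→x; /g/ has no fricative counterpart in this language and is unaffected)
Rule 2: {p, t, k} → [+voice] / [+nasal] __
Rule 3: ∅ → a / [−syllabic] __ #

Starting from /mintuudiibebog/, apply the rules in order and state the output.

Rule 1 (intervocalic spirantization): /d/ is a stop between vowels /u/ and /i/, so it spirantizes to the fricative [z]. /b/ is a stop between vowels /i/ and /e/, so it spirantizes to the fricative [v]. /b/ is a stop between vowels /e/ and /o/, so it spirantizes to the fricative [v]. /mintuudiibebog/ → mintuuziivevog.
Rule 2 (post-nasal voicing): /t/ is a voiceless stop immediately after the nasal /n/, so it voices to [d]. /mintuuziivevog/ → minduuziivevog.
Rule 3 (final a-epenthesis): the form ends in the consonant /g/, so [a] is inserted word-finally. /minduuziivevog/ → minduuziivevoga.

minduuziivevoga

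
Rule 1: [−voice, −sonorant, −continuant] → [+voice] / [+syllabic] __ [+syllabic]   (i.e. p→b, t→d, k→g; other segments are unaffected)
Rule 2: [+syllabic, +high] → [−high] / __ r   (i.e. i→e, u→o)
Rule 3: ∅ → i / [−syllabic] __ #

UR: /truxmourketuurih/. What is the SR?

Rule 1 (intervocalic voicing): /t/ is a voiceless stop between vowels /e/ and /u/, so it voices to [d]. /truxmourketuurih/ → truxmourkeduurih.
Rule 2 (pre-rhotic lowering): /u/ is a high vowel immediately before /r/, so it lowers to [o]. /u/ is a high vowel immediately before /r/, so it lowers to [o]. /truxmourkeduurih/ → truxmoorkeduorih.
Rule 3 (final i-epenthesis): the form ends in the consonant /h/, so [i] is inserted word-finally. /truxmoorkeduorih/ → truxmoorkeduorihi.

truxmoorkeduorihi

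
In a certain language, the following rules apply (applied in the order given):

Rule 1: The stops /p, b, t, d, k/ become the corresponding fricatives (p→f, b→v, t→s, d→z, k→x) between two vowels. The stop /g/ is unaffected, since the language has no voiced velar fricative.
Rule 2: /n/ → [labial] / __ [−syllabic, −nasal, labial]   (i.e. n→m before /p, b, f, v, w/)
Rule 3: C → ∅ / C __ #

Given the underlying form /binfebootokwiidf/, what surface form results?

bimfevoosokwiid

Rule 1 (intervocalic spirantization): /b/ is a stop between vowels /e/ and /o/, so it spirantizes to the fricative [v]. /t/ is a stop between vowels /o/ and /o/, so it spirantizes to the fricative [s]. /binfebootokwiidf/ → binfevoosokwiidf.
Rule 2 (nasal place assimilation): /n/ precedes the labial consonant /f/, so it assimilates in place to [m]. /binfevoosokwiidf/ → bimfevoosokwiidf.
Rule 3 (final cluster simplification): /f/ is the second consonant of a word-final cluster /df/, so it deletes. /bimfevoosokwiidf/ → bimfevoosokwiid.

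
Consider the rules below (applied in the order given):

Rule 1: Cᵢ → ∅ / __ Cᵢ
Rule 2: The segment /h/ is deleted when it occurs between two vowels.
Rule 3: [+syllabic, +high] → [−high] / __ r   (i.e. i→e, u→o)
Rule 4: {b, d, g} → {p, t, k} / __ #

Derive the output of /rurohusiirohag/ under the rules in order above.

Rule 1 (degemination): no segment meets the environment; /rurohusiirohag/ is unchanged.
Rule 2 (intervocalic h-deletion): /h/ occurs between vowels /o/ and /u/, so it deletes. /h/ occurs between vowels /o/ and /a/, so it deletes. /rurohusiirohag/ → rurousiiroag.
Rule 3 (pre-rhotic lowering): /u/ is a high vowel immediately before /r/, so it lowers to [o]. /i/ is a high vowel immediately before /r/, so it lowers to [e]. /rurousiiroag/ → rorousieroag.
Rule 4 (final devoicing): /g/ is a voiced stop in word-final position, so it devoices to [k]. /rorousieroag/ → rorousieroak.

rorousieroak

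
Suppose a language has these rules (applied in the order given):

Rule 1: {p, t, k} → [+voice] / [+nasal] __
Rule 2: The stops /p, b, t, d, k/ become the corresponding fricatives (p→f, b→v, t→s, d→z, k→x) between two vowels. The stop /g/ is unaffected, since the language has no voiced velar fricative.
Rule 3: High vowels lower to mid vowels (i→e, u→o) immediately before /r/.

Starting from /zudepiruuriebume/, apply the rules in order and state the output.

Rule 1 (post-nasal voicing): no segment meets the environment; /zudepiruuriebume/ is unchanged.
Rule 2 (intervocalic spirantization): /d/ is a stop between vowels /u/ and /e/, so it spirantizes to the fricative [z]. /p/ is a stop between vowels /e/ and /i/, so it spirantizes to the fricative [f]. /b/ is a stop between vowels /e/ and /u/, so it spirantizes to the fricative [v]. /zudepiruuriebume/ → zuzefiruurievume.
Rule 3 (pre-rhotic lowering): /i/ is a high vowel immediately before /r/, so it lowers to [e]. /u/ is a high vowel immediately before /r/, so it lowers to [o]. /zuzefiruurievume/ → zuzeferuorievume.

zuzeferuorievume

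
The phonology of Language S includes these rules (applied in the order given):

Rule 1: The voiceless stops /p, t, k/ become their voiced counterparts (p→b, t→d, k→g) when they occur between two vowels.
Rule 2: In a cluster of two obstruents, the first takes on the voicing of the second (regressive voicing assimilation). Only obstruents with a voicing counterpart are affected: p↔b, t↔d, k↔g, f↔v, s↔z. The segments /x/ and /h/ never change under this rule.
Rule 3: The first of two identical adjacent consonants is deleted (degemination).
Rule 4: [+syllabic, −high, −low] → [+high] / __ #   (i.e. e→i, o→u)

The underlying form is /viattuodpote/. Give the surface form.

viatuotpodi

Rule 1 (intervocalic voicing): /t/ is a voiceless stop between vowels /o/ and /e/, so it voices to [d]. /viattuodpote/ → viattuodpode.
Rule 2 (regressive voicing assimilation): /d/ precedes the voiceless obstruent /p/, so it devoices to [t] by assimilation. /viattuodpode/ → viattuotpode.
Rule 3 (degemination): /tt/ is a geminate; the first /t/ deletes. /viattuotpode/ → viatuotpode.
Rule 4 (final vowel raising): /e/ is a mid vowel in word-final position, so it raises to [i]. /viatuotpode/ → viatuotpodi.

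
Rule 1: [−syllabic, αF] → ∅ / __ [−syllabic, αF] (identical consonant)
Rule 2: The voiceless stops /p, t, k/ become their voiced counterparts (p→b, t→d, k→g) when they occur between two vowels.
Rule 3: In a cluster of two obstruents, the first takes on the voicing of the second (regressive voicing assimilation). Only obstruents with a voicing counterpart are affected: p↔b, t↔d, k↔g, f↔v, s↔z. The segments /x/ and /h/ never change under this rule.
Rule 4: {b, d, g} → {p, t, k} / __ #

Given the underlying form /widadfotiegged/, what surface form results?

widatfodieget

Rule 1 (degemination): /gg/ is a geminate; the first /g/ deletes. /widadfotiegged/ → widadfotieged.
Rule 2 (intervocalic voicing): /t/ is a voiceless stop between vowels /o/ and /i/, so it voices to [d]. /widadfotieged/ → widadfodieged.
Rule 3 (regressive voicing assimilation): /d/ precedes the voiceless obstruent /f/, so it devoices to [t] by assimilation. /widadfodieged/ → widatfodieged.
Rule 4 (final devoicing): /d/ is a voiced stop in word-final position, so it devoices to [t]. /widatfodieged/ → widatfodieget.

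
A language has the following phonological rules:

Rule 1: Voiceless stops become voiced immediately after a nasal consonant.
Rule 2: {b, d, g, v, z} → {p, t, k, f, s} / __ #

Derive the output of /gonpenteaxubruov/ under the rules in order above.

Rule 1 (post-nasal voicing): /p/ is a voiceless stop immediately after the nasal /n/, so it voices to [b]. /t/ is a voiceless stop immediately after the nasal /n/, so it voices to [d]. /gonpenteaxubruov/ → gonbendeaxubruov.
Rule 2 (final devoicing): /v/ is a voiced obstruent in word-final position, so it devoices to [f]. /gonbendeaxubruov/ → gonbendeaxubruof.

gonbendeaxubruof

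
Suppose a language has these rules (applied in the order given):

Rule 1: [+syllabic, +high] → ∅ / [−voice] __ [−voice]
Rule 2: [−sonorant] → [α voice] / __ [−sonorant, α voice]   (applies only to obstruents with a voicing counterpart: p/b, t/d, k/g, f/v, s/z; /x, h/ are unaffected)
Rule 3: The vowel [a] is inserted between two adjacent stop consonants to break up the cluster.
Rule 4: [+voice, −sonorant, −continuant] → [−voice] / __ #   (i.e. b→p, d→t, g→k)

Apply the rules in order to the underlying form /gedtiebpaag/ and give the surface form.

getatiepapaak

Rule 1 (high vowel syncope): no segment meets the environment; /gedtiebpaag/ is unchanged.
Rule 2 (regressive voicing assimilation): /d/ precedes the voiceless obstruent /t/, so it devoices to [t] by assimilation. /b/ precedes the voiceless obstruent /p/, so it devoices to [p] by assimilation. /gedtiebpaag/ → gettieppaag.
Rule 3 (stop-cluster a-epenthesis): /t/ and /t/ form a stop–stop cluster, so [a] is inserted between them. /p/ and /p/ form a stop–stop cluster, so [a] is inserted between them. /gettieppaag/ → getatiepapaag.
Rule 4 (final devoicing): /g/ is a voiced stop in word-final position, so it devoices to [k]. /getatiepapaag/ → getatiepapaak.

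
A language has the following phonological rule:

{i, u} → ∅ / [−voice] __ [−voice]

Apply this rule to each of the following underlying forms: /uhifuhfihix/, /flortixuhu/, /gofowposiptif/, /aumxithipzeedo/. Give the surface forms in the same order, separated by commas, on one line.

/uhifuhfihix/: /i/ is a high vowel flanked by voiceless consonants /h/ and /f/, so it deletes. /u/ is a high vowel flanked by voiceless consonants /f/ and /h/, so it deletes. /i/ is a high vowel flanked by voiceless consonants /f/ and /h/, so it deletes. /i/ is a high vowel flanked by voiceless consonants /h/ and /x/, so it deletes. → [uhfhfhx].
/flortixuhu/: /i/ is a high vowel flanked by voiceless consonants /t/ and /x/, so it deletes. /u/ is a high vowel flanked by voiceless consonants /x/ and /h/, so it deletes. → [flortxhu].
/gofowposiptif/: /i/ is a high vowel flanked by voiceless consonants /s/ and /p/, so it deletes. /i/ is a high vowel flanked by voiceless consonants /t/ and /f/, so it deletes. → [gofowposptf].
/aumxithipzeedo/: /i/ is a high vowel flanked by voiceless consonants /x/ and /t/, so it deletes. /i/ is a high vowel flanked by voiceless consonants /h/ and /p/, so it deletes. → [aumxthpzeedo].

uhfhfhx, flortxhu, gofowposptf, aumxthpzeedo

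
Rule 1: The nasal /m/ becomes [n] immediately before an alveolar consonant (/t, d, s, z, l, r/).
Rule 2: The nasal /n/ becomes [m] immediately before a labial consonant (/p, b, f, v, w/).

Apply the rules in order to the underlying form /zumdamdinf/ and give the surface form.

Rule 1 (nasal place assimilation): /m/ precedes the alveolar consonant /d/, so it assimilates in place to [n]. /m/ precedes the alveolar consonant /d/, so it assimilates in place to [n]. /zumdamdinf/ → zundandinf.
Rule 2 (nasal place assimilation): /n/ precedes the labial consonant /f/, so it assimilates in place to [m]. /zundandinf/ → zundandimf.

zundandimf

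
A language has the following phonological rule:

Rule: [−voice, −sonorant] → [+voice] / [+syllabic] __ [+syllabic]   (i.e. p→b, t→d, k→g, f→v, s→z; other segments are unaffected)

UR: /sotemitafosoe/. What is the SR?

sodemidavozoe

/t/ is a voiceless obstruent between vowels /o/ and /e/, so it voices to [d].
/t/ is a voiceless obstruent between vowels /i/ and /a/, so it voices to [d].
/f/ is a voiceless obstruent between vowels /a/ and /o/, so it voices to [v].
/s/ is a voiceless obstruent between vowels /o/ and /o/, so it voices to [z].
The other instance of /s/ does not occur in the required environment and remains unchanged.
Surface form: [sodemidavozoe].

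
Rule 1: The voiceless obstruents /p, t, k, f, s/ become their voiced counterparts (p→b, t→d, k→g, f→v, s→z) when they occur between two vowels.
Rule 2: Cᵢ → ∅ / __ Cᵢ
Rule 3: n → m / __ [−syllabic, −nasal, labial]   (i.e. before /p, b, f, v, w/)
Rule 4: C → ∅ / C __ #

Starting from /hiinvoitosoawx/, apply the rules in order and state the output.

Rule 1 (intervocalic voicing): /t/ is a voiceless obstruent between vowels /i/ and /o/, so it voices to [d]. /s/ is a voiceless obstruent between vowels /o/ and /o/, so it voices to [z]. /hiinvoitosoawx/ → hiinvoidozoawx.
Rule 2 (degemination): no segment meets the environment; /hiinvoidozoawx/ is unchanged.
Rule 3 (nasal place assimilation): /n/ precedes the labial consonant /v/, so it assimilates in place to [m]. /hiinvoidozoawx/ → hiimvoidozoawx.
Rule 4 (final cluster simplification): /x/ is the second consonant of a word-final cluster /wx/, so it deletes. /hiimvoidozoawx/ → hiimvoidozoaw.

hiimvoidozoaw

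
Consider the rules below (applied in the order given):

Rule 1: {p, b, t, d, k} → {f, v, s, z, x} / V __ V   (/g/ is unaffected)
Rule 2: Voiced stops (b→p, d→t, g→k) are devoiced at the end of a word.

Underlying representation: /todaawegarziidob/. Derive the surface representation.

Rule 1 (intervocalic spirantization): /d/ is a stop between vowels /o/ and /a/, so it spirantizes to the fricative [z]. /d/ is a stop between vowels /i/ and /o/, so it spirantizes to the fricative [z]. /todaawegarziidob/ → tozaawegarziizob.
Rule 2 (final devoicing): /b/ is a voiced stop in word-final position, so it devoices to [p]. /tozaawegarziizob/ → tozaawegarziizop.

tozaawegarziizop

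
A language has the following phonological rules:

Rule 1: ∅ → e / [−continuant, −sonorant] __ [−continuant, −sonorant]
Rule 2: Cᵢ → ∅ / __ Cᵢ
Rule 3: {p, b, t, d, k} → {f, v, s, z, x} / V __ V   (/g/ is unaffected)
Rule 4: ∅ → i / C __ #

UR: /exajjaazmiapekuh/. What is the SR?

Rule 1 (stop-cluster e-epenthesis): no segment meets the environment; /exajjaazmiapekuh/ is unchanged.
Rule 2 (degemination): /jj/ is a geminate; the first /j/ deletes. /exajjaazmiapekuh/ → exajaazmiapekuh.
Rule 3 (intervocalic spirantization): /p/ is a stop between vowels /a/ and /e/, so it spirantizes to the fricative [f]. /k/ is a stop between vowels /e/ and /u/, so it spirantizes to the fricative [x]. /exajaazmiapekuh/ → exajaazmiafexuh.
Rule 4 (final i-epenthesis): the form ends in the consonant /h/, so [i] is inserted word-finally. /exajaazmiafexuh/ → exajaazmiafexuhi.

exajaazmiafexuhi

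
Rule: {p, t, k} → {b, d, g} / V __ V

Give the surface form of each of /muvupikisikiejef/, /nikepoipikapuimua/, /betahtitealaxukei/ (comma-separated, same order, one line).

/muvupikisikiejef/: /p/ is a voiceless stop between vowels /u/ and /i/, so it voices to [b]. /k/ is a voiceless stop between vowels /i/ and /i/, so it voices to [g]. /k/ is a voiceless stop between vowels /i/ and /i/, so it voices to [g]. → [muvubigisigiejef].
/nikepoipikapuimua/: /k/ is a voiceless stop between vowels /i/ and /e/, so it voices to [g]. /p/ is a voiceless stop between vowels /e/ and /o/, so it voices to [b]. /p/ is a voiceless stop between vowels /i/ and /i/, so it voices to [b]. /k/ is a voiceless stop between vowels /i/ and /a/, so it voices to [g]. /p/ is a voiceless stop between vowels /a/ and /u/, so it voices to [b]. → [nigeboibigabuimua].
/betahtitealaxukei/: /t/ is a voiceless stop between vowels /e/ and /a/, so it voices to [d]. /t/ is a voiceless stop between vowels /i/ and /e/, so it voices to [d]. /k/ is a voiceless stop between vowels /u/ and /e/, so it voices to [g]. → [bedahtidealaxugei].

muvubigisigiejef, nigeboibigabuimua, bedahtidealaxugei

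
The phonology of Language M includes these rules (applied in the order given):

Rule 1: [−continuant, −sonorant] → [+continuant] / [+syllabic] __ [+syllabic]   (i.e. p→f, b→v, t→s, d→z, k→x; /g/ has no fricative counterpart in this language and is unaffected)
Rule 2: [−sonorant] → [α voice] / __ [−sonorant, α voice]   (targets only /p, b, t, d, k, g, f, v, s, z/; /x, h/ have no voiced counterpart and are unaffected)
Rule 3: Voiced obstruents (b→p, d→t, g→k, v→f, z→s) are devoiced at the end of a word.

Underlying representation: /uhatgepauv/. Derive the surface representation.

Rule 1 (intervocalic spirantization): /p/ is a stop between vowels /e/ and /a/, so it spirantizes to the fricative [f]. /uhatgepauv/ → uhatgefauv.
Rule 2 (regressive voicing assimilation): /t/ precedes the voiced obstruent /g/, so it voices to [d] by assimilation. /uhatgefauv/ → uhadgefauv.
Rule 3 (final devoicing): /v/ is a voiced obstruent in word-final position, so it devoices to [f]. /uhadgefauv/ → uhadgefauf.

uhadgefauf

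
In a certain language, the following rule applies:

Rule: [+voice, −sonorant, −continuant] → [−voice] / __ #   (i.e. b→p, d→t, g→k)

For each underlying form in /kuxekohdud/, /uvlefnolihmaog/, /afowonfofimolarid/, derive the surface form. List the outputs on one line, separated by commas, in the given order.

kuxekohdut, uvlefnolihmaok, afowonfofimolarit

/kuxekohdud/: /d/ is a voiced stop in word-final position, so it devoices to [t]. → [kuxekohdut].
/uvlefnolihmaog/: /g/ is a voiced stop in word-final position, so it devoices to [k]. → [uvlefnolihmaok].
/afowonfofimolarid/: /d/ is a voiced stop in word-final position, so it devoices to [t]. → [afowonfofimolarit].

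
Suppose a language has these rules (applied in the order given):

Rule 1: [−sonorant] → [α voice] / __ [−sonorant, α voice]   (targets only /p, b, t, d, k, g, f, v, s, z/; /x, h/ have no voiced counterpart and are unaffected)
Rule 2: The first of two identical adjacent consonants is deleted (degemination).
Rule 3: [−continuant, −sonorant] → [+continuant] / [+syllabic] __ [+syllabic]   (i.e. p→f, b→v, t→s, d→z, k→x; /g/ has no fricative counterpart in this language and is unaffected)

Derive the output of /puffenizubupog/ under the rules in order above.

Rule 1 (regressive voicing assimilation): no segment meets the environment; /puffenizubupog/ is unchanged.
Rule 2 (degemination): /ff/ is a geminate; the first /f/ deletes. /puffenizubupog/ → pufenizubupog.
Rule 3 (intervocalic spirantization): /b/ is a stop between vowels /u/ and /u/, so it spirantizes to the fricative [v]. /p/ is a stop between vowels /u/ and /o/, so it spirantizes to the fricative [f]. /pufenizubupog/ → pufenizuvufog.

pufenizuvufog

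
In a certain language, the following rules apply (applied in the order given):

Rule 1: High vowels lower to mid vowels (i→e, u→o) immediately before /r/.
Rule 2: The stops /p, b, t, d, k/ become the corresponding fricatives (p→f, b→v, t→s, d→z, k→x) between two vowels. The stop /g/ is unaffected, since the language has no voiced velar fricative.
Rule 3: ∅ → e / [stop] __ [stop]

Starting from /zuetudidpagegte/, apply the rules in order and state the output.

zuesuzidepagegete

Rule 1 (pre-rhotic lowering): no segment meets the environment; /zuetudidpagegte/ is unchanged.
Rule 2 (intervocalic spirantization): /t/ is a stop between vowels /e/ and /u/, so it spirantizes to the fricative [s]. /d/ is a stop between vowels /u/ and /i/, so it spirantizes to the fricative [z]. /zuetudidpagegte/ → zuesuzidpagegte.
Rule 3 (stop-cluster e-epenthesis): /d/ and /p/ form a stop–stop cluster, so [e] is inserted between them. /g/ and /t/ form a stop–stop cluster, so [e] is inserted between them. /zuesuzidpagegte/ → zuesuzidepagegete.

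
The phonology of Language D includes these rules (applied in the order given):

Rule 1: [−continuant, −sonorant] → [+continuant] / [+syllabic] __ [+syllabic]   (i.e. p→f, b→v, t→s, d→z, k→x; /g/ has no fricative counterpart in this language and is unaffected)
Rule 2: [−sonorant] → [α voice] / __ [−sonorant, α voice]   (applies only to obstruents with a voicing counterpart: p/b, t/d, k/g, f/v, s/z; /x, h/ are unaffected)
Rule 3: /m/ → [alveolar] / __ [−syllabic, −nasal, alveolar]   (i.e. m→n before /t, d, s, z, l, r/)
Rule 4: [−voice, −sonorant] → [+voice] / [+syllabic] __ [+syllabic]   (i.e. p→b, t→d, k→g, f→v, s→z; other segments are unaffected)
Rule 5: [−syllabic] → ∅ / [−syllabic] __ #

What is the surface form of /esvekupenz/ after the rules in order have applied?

ezvexuven

Rule 1 (intervocalic spirantization): /k/ is a stop between vowels /e/ and /u/, so it spirantizes to the fricative [x]. /p/ is a stop between vowels /u/ and /e/, so it spirantizes to the fricative [f]. /esvekupenz/ → esvexufenz.
Rule 2 (regressive voicing assimilation): /s/ precedes the voiced obstruent /v/, so it voices to [z] by assimilation. /esvexufenz/ → ezvexufenz.
Rule 3 (nasal place assimilation): no segment meets the environment; /ezvexufenz/ is unchanged.
Rule 4 (intervocalic voicing): /f/ is a voiceless obstruent between vowels /u/ and /e/, so it voices to [v]. /ezvexufenz/ → ezvexuvenz.
Rule 5 (final cluster simplification): /z/ is the second consonant of a word-final cluster /nz/, so it deletes. /ezvexuvenz/ → ezvexuven.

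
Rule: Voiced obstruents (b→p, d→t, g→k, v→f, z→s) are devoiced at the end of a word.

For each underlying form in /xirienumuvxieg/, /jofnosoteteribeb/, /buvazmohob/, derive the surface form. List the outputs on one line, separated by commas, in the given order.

/xirienumuvxieg/: /g/ is a voiced obstruent in word-final position, so it devoices to [k]. → [xirienumuvxiek].
/jofnosoteteribeb/: /b/ is a voiced obstruent in word-final position, so it devoices to [p]. → [jofnosoteteribep].
/buvazmohob/: /b/ is a voiced obstruent in word-final position, so it devoices to [p]. → [buvazmohop].

xirienumuvxiek, jofnosoteteribep, buvazmohop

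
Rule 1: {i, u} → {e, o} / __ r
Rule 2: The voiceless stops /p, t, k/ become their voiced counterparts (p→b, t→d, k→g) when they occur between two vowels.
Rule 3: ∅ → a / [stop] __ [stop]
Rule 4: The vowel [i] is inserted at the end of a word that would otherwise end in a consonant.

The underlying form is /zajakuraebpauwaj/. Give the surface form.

Rule 1 (pre-rhotic lowering): /u/ is a high vowel immediately before /r/, so it lowers to [o]. /zajakuraebpauwaj/ → zajakoraebpauwaj.
Rule 2 (intervocalic voicing): /k/ is a voiceless stop between vowels /a/ and /o/, so it voices to [g]. /zajakoraebpauwaj/ → zajagoraebpauwaj.
Rule 3 (stop-cluster a-epenthesis): /b/ and /p/ form a stop–stop cluster, so [a] is inserted between them. /zajagoraebpauwaj/ → zajagoraebapauwaj.
Rule 4 (final i-epenthesis): the form ends in the consonant /j/, so [i] is inserted word-finally. /zajagoraebapauwaj/ → zajagoraebapauwaji.

zajagoraebapauwaji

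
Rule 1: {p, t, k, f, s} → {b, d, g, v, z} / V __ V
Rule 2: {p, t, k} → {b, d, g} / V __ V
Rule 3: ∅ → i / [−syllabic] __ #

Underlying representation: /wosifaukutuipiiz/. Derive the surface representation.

wozivauguduibiizi

Rule 1 (intervocalic voicing): /s/ is a voiceless obstruent between vowels /o/ and /i/, so it voices to [z]. /f/ is a voiceless obstruent between vowels /i/ and /a/, so it voices to [v]. /k/ is a voiceless obstruent between vowels /u/ and /u/, so it voices to [g]. /t/ is a voiceless obstruent between vowels /u/ and /u/, so it voices to [d]. /p/ is a voiceless obstruent between vowels /i/ and /i/, so it voices to [b]. /wosifaukutuipiiz/ → wozivauguduibiiz.
Rule 2 (intervocalic voicing): no segment meets the environment; /wozivauguduibiiz/ is unchanged.
Rule 3 (final i-epenthesis): the form ends in the consonant /z/, so [i] is inserted word-finally. /wozivauguduibiiz/ → wozivauguduibiizi.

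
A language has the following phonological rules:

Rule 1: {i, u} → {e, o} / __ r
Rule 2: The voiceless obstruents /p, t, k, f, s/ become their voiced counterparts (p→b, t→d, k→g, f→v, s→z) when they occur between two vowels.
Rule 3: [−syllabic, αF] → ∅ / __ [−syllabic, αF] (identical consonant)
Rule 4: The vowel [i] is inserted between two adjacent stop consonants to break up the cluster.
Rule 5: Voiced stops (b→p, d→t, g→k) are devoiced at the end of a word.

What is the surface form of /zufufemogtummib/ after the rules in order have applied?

Rule 1 (pre-rhotic lowering): no segment meets the environment; /zufufemogtummib/ is unchanged.
Rule 2 (intervocalic voicing): /f/ is a voiceless obstruent between vowels /u/ and /u/, so it voices to [v]. /f/ is a voiceless obstruent between vowels /u/ and /e/, so it voices to [v]. /zufufemogtummib/ → zuvuvemogtummib.
Rule 3 (degemination): /mm/ is a geminate; the first /m/ deletes. /zuvuvemogtummib/ → zuvuvemogtumib.
Rule 4 (stop-cluster i-epenthesis): /g/ and /t/ form a stop–stop cluster, so [i] is inserted between them. /zuvuvemogtumib/ → zuvuvemogitumib.
Rule 5 (final devoicing): /b/ is a voiced stop in word-final position, so it devoices to [p]. /zuvuvemogitumib/ → zuvuvemogitumip.

zuvuvemogitumip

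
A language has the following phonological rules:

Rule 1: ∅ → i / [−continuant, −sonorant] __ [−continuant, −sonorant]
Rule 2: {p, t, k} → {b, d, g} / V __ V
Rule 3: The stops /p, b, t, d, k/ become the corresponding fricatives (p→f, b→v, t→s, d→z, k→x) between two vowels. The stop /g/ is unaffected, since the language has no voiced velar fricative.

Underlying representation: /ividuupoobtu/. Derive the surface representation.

Rule 1 (stop-cluster i-epenthesis): /b/ and /t/ form a stop–stop cluster, so [i] is inserted between them. /ividuupoobtu/ → ividuupoobitu.
Rule 2 (intervocalic voicing): /p/ is a voiceless stop between vowels /u/ and /o/, so it voices to [b]. /t/ is a voiceless stop between vowels /i/ and /u/, so it voices to [d]. /ividuupoobitu/ → ividuuboobidu.
Rule 3 (intervocalic spirantization): /d/ is a stop between vowels /i/ and /u/, so it spirantizes to the fricative [z]. /b/ is a stop between vowels /u/ and /o/, so it spirantizes to the fricative [v]. /b/ is a stop between vowels /o/ and /i/, so it spirantizes to the fricative [v]. /d/ is a stop between vowels /i/ and /u/, so it spirantizes to the fricative [z]. /ividuuboobidu/ → ivizuuvoovizu.

ivizuuvoovizu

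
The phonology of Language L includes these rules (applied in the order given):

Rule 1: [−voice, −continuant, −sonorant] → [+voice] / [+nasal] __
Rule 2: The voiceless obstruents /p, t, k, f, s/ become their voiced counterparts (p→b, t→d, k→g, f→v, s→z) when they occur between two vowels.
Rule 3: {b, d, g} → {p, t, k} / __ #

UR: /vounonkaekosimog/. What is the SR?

vounongaegozimok

Rule 1 (post-nasal voicing): /k/ is a voiceless stop immediately after the nasal /n/, so it voices to [g]. /vounonkaekosimog/ → vounongaekosimog.
Rule 2 (intervocalic voicing): /k/ is a voiceless obstruent between vowels /e/ and /o/, so it voices to [g]. /s/ is a voiceless obstruent between vowels /o/ and /i/, so it voices to [z]. /vounongaekosimog/ → vounongaegozimog.
Rule 3 (final devoicing): /g/ is a voiced stop in word-final position, so it devoices to [k]. /vounongaegozimog/ → vounongaegozimok.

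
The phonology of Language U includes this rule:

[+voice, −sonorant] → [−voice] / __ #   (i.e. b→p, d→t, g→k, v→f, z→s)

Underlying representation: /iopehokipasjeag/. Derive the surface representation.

/g/ is a voiced obstruent in word-final position, so it devoices to [k].
Surface form: [iopehokipasjeak].

iopehokipasjeak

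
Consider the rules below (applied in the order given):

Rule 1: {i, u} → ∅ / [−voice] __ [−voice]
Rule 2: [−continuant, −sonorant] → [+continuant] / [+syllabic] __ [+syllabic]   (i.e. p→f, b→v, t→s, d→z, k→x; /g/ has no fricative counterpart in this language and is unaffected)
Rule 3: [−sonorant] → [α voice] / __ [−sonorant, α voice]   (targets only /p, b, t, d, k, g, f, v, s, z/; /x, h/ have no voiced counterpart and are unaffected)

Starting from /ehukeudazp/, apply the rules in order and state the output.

ehkeuzasp

Rule 1 (high vowel syncope): /u/ is a high vowel flanked by voiceless consonants /h/ and /k/, so it deletes. /ehukeudazp/ → ehkeudazp.
Rule 2 (intervocalic spirantization): /d/ is a stop between vowels /u/ and /a/, so it spirantizes to the fricative [z]. /ehkeudazp/ → ehkeuzazp.
Rule 3 (regressive voicing assimilation): /z/ precedes the voiceless obstruent /p/, so it devoices to [s] by assimilation. /ehkeuzazp/ → ehkeuzasp.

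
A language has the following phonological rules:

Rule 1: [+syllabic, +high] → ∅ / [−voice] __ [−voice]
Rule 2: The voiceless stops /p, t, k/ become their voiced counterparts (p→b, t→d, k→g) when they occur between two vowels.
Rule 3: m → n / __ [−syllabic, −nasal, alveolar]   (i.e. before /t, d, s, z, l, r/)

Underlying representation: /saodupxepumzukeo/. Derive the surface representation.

saodupxebunzugeo

Rule 1 (high vowel syncope): no segment meets the environment; /saodupxepumzukeo/ is unchanged.
Rule 2 (intervocalic voicing): /p/ is a voiceless stop between vowels /e/ and /u/, so it voices to [b]. /k/ is a voiceless stop between vowels /u/ and /e/, so it voices to [g]. /saodupxepumzukeo/ → saodupxebumzugeo.
Rule 3 (nasal place assimilation): /m/ precedes the alveolar consonant /z/, so it assimilates in place to [n]. /saodupxebumzugeo/ → saodupxebunzugeo.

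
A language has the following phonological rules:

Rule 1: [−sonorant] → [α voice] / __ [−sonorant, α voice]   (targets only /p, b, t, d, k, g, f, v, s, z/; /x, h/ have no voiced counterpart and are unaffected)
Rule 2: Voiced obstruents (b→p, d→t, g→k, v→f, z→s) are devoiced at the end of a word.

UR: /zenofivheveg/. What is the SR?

Rule 1 (regressive voicing assimilation): /v/ precedes the voiceless obstruent /h/, so it devoices to [f] by assimilation. /zenofivheveg/ → zenofifheveg.
Rule 2 (final devoicing): /g/ is a voiced obstruent in word-final position, so it devoices to [k]. /zenofifheveg/ → zenofifhevek.

zenofifhevek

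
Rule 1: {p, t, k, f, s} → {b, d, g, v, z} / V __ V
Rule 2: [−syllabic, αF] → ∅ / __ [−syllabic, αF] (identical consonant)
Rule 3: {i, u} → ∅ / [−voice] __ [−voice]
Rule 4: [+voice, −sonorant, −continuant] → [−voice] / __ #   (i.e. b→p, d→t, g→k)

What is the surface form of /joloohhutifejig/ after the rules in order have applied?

Rule 1 (intervocalic voicing): /t/ is a voiceless obstruent between vowels /u/ and /i/, so it voices to [d]. /f/ is a voiceless obstruent between vowels /i/ and /e/, so it voices to [v]. /joloohhutifejig/ → joloohhudivejig.
Rule 2 (degemination): /hh/ is a geminate; the first /h/ deletes. /joloohhudivejig/ → joloohudivejig.
Rule 3 (high vowel syncope): no segment meets the environment; /joloohudivejig/ is unchanged.
Rule 4 (final devoicing): /g/ is a voiced stop in word-final position, so it devoices to [k]. /joloohudivejig/ → joloohudivejik.

joloohudivejik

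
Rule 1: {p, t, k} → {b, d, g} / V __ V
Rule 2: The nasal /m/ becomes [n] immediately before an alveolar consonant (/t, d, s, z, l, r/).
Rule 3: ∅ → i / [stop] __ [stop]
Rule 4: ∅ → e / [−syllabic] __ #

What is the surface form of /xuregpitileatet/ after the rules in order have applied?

xuregipidileadete

Rule 1 (intervocalic voicing): /t/ is a voiceless stop between vowels /i/ and /i/, so it voices to [d]. /t/ is a voiceless stop between vowels /a/ and /e/, so it voices to [d]. /xuregpitileatet/ → xuregpidileadet.
Rule 2 (nasal place assimilation): no segment meets the environment; /xuregpidileadet/ is unchanged.
Rule 3 (stop-cluster i-epenthesis): /g/ and /p/ form a stop–stop cluster, so [i] is inserted between them. /xuregpidileadet/ → xuregipidileadet.
Rule 4 (final e-epenthesis): the form ends in the consonant /t/, so [e] is inserted word-finally. /xuregipidileadet/ → xuregipidileadete.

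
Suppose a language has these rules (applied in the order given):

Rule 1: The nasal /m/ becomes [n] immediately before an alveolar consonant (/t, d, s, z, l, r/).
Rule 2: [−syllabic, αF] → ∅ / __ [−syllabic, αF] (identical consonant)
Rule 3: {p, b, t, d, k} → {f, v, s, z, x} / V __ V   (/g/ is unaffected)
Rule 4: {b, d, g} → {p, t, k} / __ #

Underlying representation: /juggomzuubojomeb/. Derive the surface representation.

Rule 1 (nasal place assimilation): /m/ precedes the alveolar consonant /z/, so it assimilates in place to [n]. /juggomzuubojomeb/ → juggonzuubojomeb.
Rule 2 (degemination): /gg/ is a geminate; the first /g/ deletes. /juggonzuubojomeb/ → jugonzuubojomeb.
Rule 3 (intervocalic spirantization): /b/ is a stop between vowels /u/ and /o/, so it spirantizes to the fricative [v]. /jugonzuubojomeb/ → jugonzuuvojomeb.
Rule 4 (final devoicing): /b/ is a voiced stop in word-final position, so it devoices to [p]. /jugonzuuvojomeb/ → jugonzuuvojomep.

jugonzuuvojomep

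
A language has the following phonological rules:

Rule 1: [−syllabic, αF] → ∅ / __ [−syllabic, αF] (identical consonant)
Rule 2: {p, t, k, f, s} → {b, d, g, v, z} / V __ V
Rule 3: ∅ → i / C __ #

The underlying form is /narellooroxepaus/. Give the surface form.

Rule 1 (degemination): /ll/ is a geminate; the first /l/ deletes. /narellooroxepaus/ → narelooroxepaus.
Rule 2 (intervocalic voicing): /p/ is a voiceless obstruent between vowels /e/ and /a/, so it voices to [b]. /narelooroxepaus/ → narelooroxebaus.
Rule 3 (final i-epenthesis): the form ends in the consonant /s/, so [i] is inserted word-finally. /narelooroxebaus/ → narelooroxebausi.

narelooroxebausi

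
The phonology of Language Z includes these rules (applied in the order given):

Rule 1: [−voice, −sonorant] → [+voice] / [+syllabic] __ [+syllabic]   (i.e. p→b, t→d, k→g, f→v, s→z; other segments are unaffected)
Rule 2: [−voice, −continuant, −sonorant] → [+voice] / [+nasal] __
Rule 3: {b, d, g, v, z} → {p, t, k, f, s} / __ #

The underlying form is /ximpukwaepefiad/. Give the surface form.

Rule 1 (intervocalic voicing): /p/ is a voiceless obstruent between vowels /e/ and /e/, so it voices to [b]. /f/ is a voiceless obstruent between vowels /e/ and /i/, so it voices to [v]. /ximpukwaepefiad/ → ximpukwaebeviad.
Rule 2 (post-nasal voicing): /p/ is a voiceless stop immediately after the nasal /m/, so it voices to [b]. /ximpukwaebeviad/ → ximbukwaebeviad.
Rule 3 (final devoicing): /d/ is a voiced obstruent in word-final position, so it devoices to [t]. /ximbukwaebeviad/ → ximbukwaebeviat.

ximbukwaebeviat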